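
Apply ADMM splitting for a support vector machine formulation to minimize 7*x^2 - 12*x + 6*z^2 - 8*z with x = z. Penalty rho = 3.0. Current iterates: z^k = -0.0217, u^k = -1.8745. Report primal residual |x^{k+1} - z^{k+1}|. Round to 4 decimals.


ADMM iteration with rho = 3.0, z^k = -0.0217, u^k = -1.8745
Step 1: x-update.
Minimize 7*x^2 - 12*x + (3.0/2)*(x + 0.0217 - 1.8745)^2
FOC: (2*7 + 3.0)*x = 12 + 3.0*(-0.0217 + 1.8745)
x^{k+1} = 1.0328
Step 2: z-update.
Minimize 6*z^2 - 8*z + (3.0/2)*(1.0328 - z - 1.8745)^2
FOC: (2*6 + 3.0)*z = 8 + 3.0*(1.0328 - 1.8745)
z^{k+1} = 0.365
Step 3: u-update.
u^{k+1} = -1.8745 + 1.0328 - 0.365 = -1.2067
Step 4: Primal residual = |1.0328 - 0.365| = 0.6678


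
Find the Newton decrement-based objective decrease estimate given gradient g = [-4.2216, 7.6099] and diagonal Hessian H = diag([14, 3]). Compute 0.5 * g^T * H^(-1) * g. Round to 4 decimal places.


Step 1: H is diagonal, so H^(-1) * g = [-0.3015, 2.5366].
Step 2: g^T H^(-1) g = sum_i g_i^2 / H_ii
  = (-4.2216)^2/14 + (7.6099)^2/3
  = 1.273 + 19.3035 = 20.5765
Step 3: Objective decrease = 0.5 * g^T H^(-1) g = 10.2883


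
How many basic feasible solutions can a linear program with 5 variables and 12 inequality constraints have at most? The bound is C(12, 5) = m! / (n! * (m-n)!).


Each vertex corresponds to some choice of n active constraints out of m, so the number of vertices is at most C(m, n) = m! / (n!(m-n)!).
m = 12, n = 5
Numerator: 12 * 11 * 10 * 9 * 8
Denominator: 5! = 120
C(12, 5) = 792


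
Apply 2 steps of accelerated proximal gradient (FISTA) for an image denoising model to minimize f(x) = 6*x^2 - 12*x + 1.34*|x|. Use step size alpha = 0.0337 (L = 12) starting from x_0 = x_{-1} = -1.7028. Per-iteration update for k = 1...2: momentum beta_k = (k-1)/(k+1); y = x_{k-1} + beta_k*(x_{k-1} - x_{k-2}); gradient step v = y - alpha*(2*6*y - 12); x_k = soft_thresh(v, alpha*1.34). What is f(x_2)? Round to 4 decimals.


FISTA on f(x) = 6*x^2 - 12*x + 1.34*|x|
L = 12, alpha = 0.0337
Iteration 1: beta = 0.0, y = -1.7028 + 0.0*(-1.7028 + 1.7028) = -1.7028
  grad(y) = -32.4336, v = y - alpha*grad = -0.6098
  prox(v) = soft_thresh(-0.6098, 0.0452) = -0.5646
Iteration 2: beta = 0.3333, y = -0.5646 + 0.3333*(-0.5646 + 1.7028) = -0.1852
  grad(y) = -14.2229, v = y - alpha*grad = 0.2941
  prox(v) = soft_thresh(0.2941, 0.0452) = 0.2489
f(x_2) = 6*0.2489^2 - 12*0.2489 + 1.34*|0.2489| = -2.2817


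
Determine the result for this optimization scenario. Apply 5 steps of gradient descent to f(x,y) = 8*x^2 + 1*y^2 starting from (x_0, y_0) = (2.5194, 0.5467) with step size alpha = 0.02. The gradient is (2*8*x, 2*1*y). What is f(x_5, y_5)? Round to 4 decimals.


Gradient descent on f(x,y) = 8*x^2 + 1*y^2.
Starting point: (2.5194, 0.5467), alpha = 0.02
Step 1: grad_x = 2*8*2.5194 = 40.3104, grad_y = 2*1*0.5467 = 1.0934
  x_1 = 2.5194 - 0.02*40.3104 = 1.7132
  y_1 = 0.5467 - 0.02*1.0934 = 0.5248
Step 2: grad_x = 2*8*1.7132 = 27.4111, grad_y = 2*1*0.5248 = 1.0497
  x_2 = 1.7132 - 0.02*27.4111 = 1.165
  y_2 = 0.5248 - 0.02*1.0497 = 0.5038
Step 3: grad_x = 2*8*1.165 = 18.6395, grad_y = 2*1*0.5038 = 1.0077
  x_3 = 1.165 - 0.02*18.6395 = 0.7922
  y_3 = 0.5038 - 0.02*1.0077 = 0.4837
Step 4: grad_x = 2*8*0.7922 = 12.6749, grad_y = 2*1*0.4837 = 0.9674
  x_4 = 0.7922 - 0.02*12.6749 = 0.5387
  y_4 = 0.4837 - 0.02*0.9674 = 0.4643
Step 5: grad_x = 2*8*0.5387 = 8.6189, grad_y = 2*1*0.4643 = 0.9287
  x_5 = 0.5387 - 0.02*8.6189 = 0.3663
  y_5 = 0.4643 - 0.02*0.9287 = 0.4458
f(0.3663, 0.4458) = 8*0.3663^2 + 1*0.4458^2 = 1.2721


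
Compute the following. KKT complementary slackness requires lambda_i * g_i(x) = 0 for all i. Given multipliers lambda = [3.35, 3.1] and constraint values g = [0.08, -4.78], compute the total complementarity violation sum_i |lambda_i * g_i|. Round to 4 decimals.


KKT complementary slackness check:
lambda_1 * g_1 = 3.35 * 0.08 = 0.268
lambda_2 * g_2 = 3.1 * -4.78 = -14.818
Total violation = 0.268 + 14.818 = 15.086


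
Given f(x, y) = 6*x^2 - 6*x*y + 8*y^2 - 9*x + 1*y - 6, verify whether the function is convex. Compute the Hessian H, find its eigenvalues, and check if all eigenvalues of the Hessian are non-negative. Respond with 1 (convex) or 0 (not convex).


The Hessian of f(x,y) = 6*x^2 - 6*x*y + 8*y^2 - 9*x + 1*y - 6 is:
H = [[12, -6], [-6, 16]]
Trace = 12 + 16 = 28
Determinant = 12*16 - (-6)^2 = 156
Discriminant = (28)^2 - 4*156 = 160.0
Eigenvalues: lambda_1 = 7.6754, lambda_2 = 20.3246
The function is convex.

1


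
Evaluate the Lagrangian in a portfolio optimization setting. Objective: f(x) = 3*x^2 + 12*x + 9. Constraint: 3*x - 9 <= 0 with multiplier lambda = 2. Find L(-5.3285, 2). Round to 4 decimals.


Step 1: Evaluate f(x).
f(-5.3285) = 3*(-5.3285)^2 + 12*(-5.3285) + 9 = 30.2367
Step 2: Evaluate g(x).
g(-5.3285) = 3*-5.3285 - 9 = -24.9855
Step 3: Compute Lagrangian.
L = 30.2367 + 2*-24.9855 = -19.7343


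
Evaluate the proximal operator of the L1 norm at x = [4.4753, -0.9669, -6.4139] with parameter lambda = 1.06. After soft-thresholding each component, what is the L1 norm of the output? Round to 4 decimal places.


Soft-thresholding with lambda = 1.06:
prox(4.4753) = sign(4.4753)*max(|4.4753| - 1.06, 0) = 3.4153
prox(-0.9669) = sign(-0.9669)*max(|-0.9669| - 1.06, 0) = 0.0
prox(-6.4139) = sign(-6.4139)*max(|-6.4139| - 1.06, 0) = -5.3539
prox(x) = [3.4153, 0.0, -5.3539]
||prox(x)||_1 = 3.4153 + 0.0 + 5.3539 = 8.7692


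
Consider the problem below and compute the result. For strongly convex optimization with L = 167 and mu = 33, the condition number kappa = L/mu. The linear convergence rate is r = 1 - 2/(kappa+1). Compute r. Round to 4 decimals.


Step 1: Compute the condition number.
kappa = L/mu = 167/33 = 5.0606
Step 2: Compute the convergence rate.
r = 1 - 2/(kappa + 1) = 1 - 2*mu/(L + mu) = (L - mu)/(L + mu) = 134/200 = 0.67


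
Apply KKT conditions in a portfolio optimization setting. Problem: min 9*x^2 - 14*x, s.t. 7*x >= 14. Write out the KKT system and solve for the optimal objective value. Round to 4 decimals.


Step 1: Try lambda = 0 (constraint inactive).
x_unc = 14/(2*9) = 0.7778
Check: 7*0.7778 = 5.4446 < 14 -- violated!
Step 2: Constraint must be active: 7*x = 14
x* = 14/7 = 2.0
lambda = (2*9*2.0 - 14)/7 = 3.1429
Step 3: Compute optimal value.
f(x*) = 9*2.0^2 - 14*2.0 = 8.0


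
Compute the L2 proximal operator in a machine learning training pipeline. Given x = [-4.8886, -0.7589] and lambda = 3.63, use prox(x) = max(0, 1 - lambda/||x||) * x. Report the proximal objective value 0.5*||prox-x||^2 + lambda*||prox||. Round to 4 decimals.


Step 1: Compute ||x||.
||x|| = 4.9472
Step 2: Compute scaling factor.
scale = max(0, 1 - 3.63/4.9472) = 0.2662
Step 3: prox(x) = [-1.3016, -0.2021]
||prox(x)|| = 1.3172
Step 4: Proximal objective.
0.5*||prox-x||^2 = 6.5885
lambda*||prox|| = 4.7814
Total = 11.3697


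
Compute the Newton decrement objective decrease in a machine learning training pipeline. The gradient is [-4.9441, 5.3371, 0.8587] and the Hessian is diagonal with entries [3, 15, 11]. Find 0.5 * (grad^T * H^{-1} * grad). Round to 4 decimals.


Step 1: H is diagonal, so H^(-1) * g = [-1.648, 0.3558, 0.0781].
Step 2: g^T H^(-1) g = sum_i g_i^2 / H_ii
  = (-4.9441)^2/3 + (5.3371)^2/15 + (0.8587)^2/11
  = 8.148 + 1.899 + 0.067 = 10.1141
Step 3: Objective decrease = 0.5 * g^T H^(-1) g = 5.057


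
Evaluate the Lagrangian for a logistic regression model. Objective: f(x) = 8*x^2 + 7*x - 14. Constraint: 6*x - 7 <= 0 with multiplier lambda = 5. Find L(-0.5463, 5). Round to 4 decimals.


Step 1: Evaluate f(x).
f(-0.5463) = 8*(-0.5463)^2 + 7*(-0.5463) - 14 = -15.4366
Step 2: Evaluate g(x).
g(-0.5463) = 6*-0.5463 - 7 = -10.2778
Step 3: Compute Lagrangian.
L = -15.4366 + 5*-10.2778 = -66.8256


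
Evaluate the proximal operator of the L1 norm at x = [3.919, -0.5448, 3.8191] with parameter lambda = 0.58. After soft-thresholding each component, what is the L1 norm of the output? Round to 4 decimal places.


Soft-thresholding with lambda = 0.58:
prox(3.919) = sign(3.919)*max(|3.919| - 0.58, 0) = 3.339
prox(-0.5448) = sign(-0.5448)*max(|-0.5448| - 0.58, 0) = 0.0
prox(3.8191) = sign(3.8191)*max(|3.8191| - 0.58, 0) = 3.2391
prox(x) = [3.339, 0.0, 3.2391]
||prox(x)||_1 = 3.339 + 0.0 + 3.2391 = 6.5781


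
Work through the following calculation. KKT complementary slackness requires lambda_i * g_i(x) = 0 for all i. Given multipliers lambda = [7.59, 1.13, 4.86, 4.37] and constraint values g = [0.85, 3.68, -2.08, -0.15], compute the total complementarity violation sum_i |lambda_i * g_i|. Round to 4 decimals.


KKT complementary slackness check:
lambda_1 * g_1 = 7.59 * 0.85 = 6.4515
lambda_2 * g_2 = 1.13 * 3.68 = 4.1584
lambda_3 * g_3 = 4.86 * -2.08 = -10.1088
lambda_4 * g_4 = 4.37 * -0.15 = -0.6555
Total violation = 6.4515 + 4.1584 + 10.1088 + 0.6555 = 21.3742


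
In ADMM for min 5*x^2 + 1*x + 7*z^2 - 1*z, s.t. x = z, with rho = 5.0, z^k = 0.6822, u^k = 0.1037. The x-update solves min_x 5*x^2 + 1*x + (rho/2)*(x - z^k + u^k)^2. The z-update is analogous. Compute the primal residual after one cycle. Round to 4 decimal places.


ADMM iteration with rho = 5.0, z^k = 0.6822, u^k = 0.1037
Step 1: x-update.
Minimize 5*x^2 + 1*x + (5.0/2)*(x - 0.6822 + 0.1037)^2
FOC: (2*5 + 5.0)*x = -1 + 5.0*(0.6822 - 0.1037)
x^{k+1} = 0.1262
Step 2: z-update.
Minimize 7*z^2 - 1*z + (5.0/2)*(0.1262 - z + 0.1037)^2
FOC: (2*7 + 5.0)*z = 1 + 5.0*(0.1262 + 0.1037)
z^{k+1} = 0.1131
Step 3: u-update.
u^{k+1} = 0.1037 + 0.1262 - 0.1131 = 0.1167
Step 4: Primal residual = |0.1262 - 0.1131| = 0.013


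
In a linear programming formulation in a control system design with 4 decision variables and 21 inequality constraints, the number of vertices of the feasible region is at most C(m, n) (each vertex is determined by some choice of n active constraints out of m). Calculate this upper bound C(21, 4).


Each vertex corresponds to some choice of n active constraints out of m, so the number of vertices is at most C(m, n) = m! / (n!(m-n)!).
m = 21, n = 4
Numerator: 21 * 20 * 19 * 18
Denominator: 4! = 24
C(21, 4) = 5985


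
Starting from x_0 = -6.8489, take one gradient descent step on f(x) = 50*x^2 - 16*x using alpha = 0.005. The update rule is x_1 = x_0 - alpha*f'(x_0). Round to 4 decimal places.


We compute the gradient at x_0 and apply the update.
f'(x) = 100*x - 16
f'(-6.8489) = 100*-6.8489 - 16 = -700.89
x_1 = -6.8489 - 0.005*-700.89 = -3.3445


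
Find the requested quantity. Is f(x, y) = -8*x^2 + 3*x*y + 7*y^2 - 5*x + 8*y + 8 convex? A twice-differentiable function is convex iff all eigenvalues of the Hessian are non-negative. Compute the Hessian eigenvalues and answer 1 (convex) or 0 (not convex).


The Hessian of f(x,y) = -8*x^2 + 3*x*y + 7*y^2 - 5*x + 8*y + 8 is:
H = [[-16, 3], [3, 14]]
Trace = -16 + 14 = -2
Determinant = -16*14 - (3)^2 = -233
Discriminant = (-2)^2 - 4*-233 = 936.0
Eigenvalues: lambda_1 = -16.2971, lambda_2 = 14.2971
The function is not convex.

0


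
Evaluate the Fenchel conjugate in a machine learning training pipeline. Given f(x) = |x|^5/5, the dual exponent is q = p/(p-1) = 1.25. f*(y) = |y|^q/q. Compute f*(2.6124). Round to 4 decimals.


The conjugate exponent q satisfies 1/p + 1/q = 1.
p = 5, so q = 5/(5 - 1) = 1.25
|y|^q = 2.6124^1.25 = 3.3212
f*(2.6124) = 3.3212 / 1.25 = 2.657


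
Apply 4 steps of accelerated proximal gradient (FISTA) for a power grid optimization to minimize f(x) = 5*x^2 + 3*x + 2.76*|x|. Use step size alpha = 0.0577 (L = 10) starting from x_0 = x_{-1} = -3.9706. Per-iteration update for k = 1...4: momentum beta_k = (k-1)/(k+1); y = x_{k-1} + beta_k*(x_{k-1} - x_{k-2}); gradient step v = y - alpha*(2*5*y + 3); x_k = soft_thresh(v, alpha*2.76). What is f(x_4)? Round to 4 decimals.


FISTA on f(x) = 5*x^2 + 3*x + 2.76*|x|
L = 10, alpha = 0.0577
Iteration 1: beta = 0.0, y = -3.9706 + 0.0*(-3.9706 + 3.9706) = -3.9706
  grad(y) = -36.706, v = y - alpha*grad = -1.8527
  prox(v) = soft_thresh(-1.8527, 0.1593) = -1.6934
Iteration 2: beta = 0.3333, y = -1.6934 + 0.3333*(-1.6934 + 3.9706) = -0.9343
  grad(y) = -6.3435, v = y - alpha*grad = -0.5683
  prox(v) = soft_thresh(-0.5683, 0.1593) = -0.4091
Iteration 3: beta = 0.5, y = -0.4091 + 0.5*(-0.4091 + 1.6934) = 0.2331
  grad(y) = 5.3309, v = y - alpha*grad = -0.0745
  prox(v) = soft_thresh(-0.0745, 0.1593) = 0.0
Iteration 4: beta = 0.6, y = 0.0 + 0.6*(0.0 + 0.4091) = 0.2454
  grad(y) = 5.4545, v = y - alpha*grad = -0.0693
  prox(v) = soft_thresh(-0.0693, 0.1593) = 0.0
f(x_4) = 5*0.0^2 + 3*0.0 + 2.76*|0.0| = 0.0


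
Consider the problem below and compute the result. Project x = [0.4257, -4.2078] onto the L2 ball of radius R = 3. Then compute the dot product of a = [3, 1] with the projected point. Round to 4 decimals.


Step 1: Compute ||x|| (intermediates to 6 decimals).
||x|| = sqrt(0.4257^2 + (-4.2078)^2) = 4.229279
Step 2: Project.
Since ||x|| > R, scale = R/||x|| = 3/4.229279 = 0.709341, proj(x) = scale * x
proj(x) = [0.301966, -2.984765]
Step 3: Dot product.
a^T * proj(x) = 3*0.301966 + 1*(-2.984765) = -2.0789


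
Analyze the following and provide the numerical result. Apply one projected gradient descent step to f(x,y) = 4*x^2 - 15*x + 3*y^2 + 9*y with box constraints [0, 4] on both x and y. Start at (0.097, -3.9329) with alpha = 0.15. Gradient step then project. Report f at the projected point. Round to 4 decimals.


Step 1: Compute gradient at (0.097, -3.9329).
grad_x = 2*4*0.097 - 15 = -14.224
grad_y = 2*3*-3.9329 + 9 = -14.5974
Step 2: Gradient step.
x_raw = 0.097 - 0.15*-14.224 = 2.2306
y_raw = -3.9329 - 0.15*-14.5974 = -1.7433
Step 3: Project onto [0, 4].
x_proj = clip(2.2306) = 2.2306
y_proj = clip(-1.7433) = 0.0
Step 4: Evaluate f.
f(2.2306, 0.0) = -13.5567


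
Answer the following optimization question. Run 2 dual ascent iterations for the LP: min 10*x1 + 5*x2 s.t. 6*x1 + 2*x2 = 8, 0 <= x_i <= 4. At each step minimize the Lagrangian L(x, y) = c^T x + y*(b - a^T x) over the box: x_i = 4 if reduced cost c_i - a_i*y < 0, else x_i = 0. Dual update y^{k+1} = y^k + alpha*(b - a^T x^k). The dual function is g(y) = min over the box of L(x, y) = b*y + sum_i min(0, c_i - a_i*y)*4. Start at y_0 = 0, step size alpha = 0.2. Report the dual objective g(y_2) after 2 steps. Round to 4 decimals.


Dual ascent for LP: min 10*x1 + 5*x2, 6*x1 + 2*x2 = 8, 0 <= x_i <= 4
Step 1: y^k = 0.0, reduced costs: (10.0, 5.0)
  x^k = (0.0, 0.0), subgradient = b - a^T x = 8.0
  y^{k+1} = 0.0 + 0.2*8.0 = 1.6
Step 2: y^k = 1.6, reduced costs: (0.4, 1.8)
  x^k = (0.0, 0.0), subgradient = b - a^T x = 8.0
  y^{k+1} = 1.6 + 0.2*8.0 = 3.2
Dual objective at y_2 = 3.2: reduced costs (-9.2, -1.4), box minimizer x = (4.0, 4.0)
g(y_2) = b*y + (c1 - a1*y)*x1 + (c2 - a2*y)*x2 = 8*3.2 + (-9.2)*4.0 + (-1.4)*4.0 = 25.6 - 36.8 - 5.6 = -16.8


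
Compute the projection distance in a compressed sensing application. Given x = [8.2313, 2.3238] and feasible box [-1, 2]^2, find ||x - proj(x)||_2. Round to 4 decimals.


Project each component onto [-1, 2].
clip(8.2313) = 2.0, clip(2.3238) = 2.0
Projection = [2.0, 2.0]
Squared diffs: [38.8291, 0.1048]
Distance = sqrt(38.9339) = 6.2397


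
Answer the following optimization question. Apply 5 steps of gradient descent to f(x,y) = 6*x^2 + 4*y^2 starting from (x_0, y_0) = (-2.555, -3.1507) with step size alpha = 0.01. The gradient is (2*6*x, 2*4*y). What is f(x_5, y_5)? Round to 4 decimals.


Gradient descent on f(x,y) = 6*x^2 + 4*y^2.
Starting point: (-2.555, -3.1507), alpha = 0.01
Step 1: grad_x = 2*6*-2.555 = -30.66, grad_y = 2*4*-3.1507 = -25.2056
  x_1 = -2.555 - 0.01*-30.66 = -2.2484
  y_1 = -3.1507 - 0.01*-25.2056 = -2.8986
Step 2: grad_x = 2*6*-2.2484 = -26.9808, grad_y = 2*4*-2.8986 = -23.1892
  x_2 = -2.2484 - 0.01*-26.9808 = -1.9786
  y_2 = -2.8986 - 0.01*-23.1892 = -2.6668
Step 3: grad_x = 2*6*-1.9786 = -23.7431, grad_y = 2*4*-2.6668 = -21.334
  x_3 = -1.9786 - 0.01*-23.7431 = -1.7412
  y_3 = -2.6668 - 0.01*-21.334 = -2.4534
Step 4: grad_x = 2*6*-1.7412 = -20.8939, grad_y = 2*4*-2.4534 = -19.6273
  x_4 = -1.7412 - 0.01*-20.8939 = -1.5322
  y_4 = -2.4534 - 0.01*-19.6273 = -2.2571
Step 5: grad_x = 2*6*-1.5322 = -18.3867, grad_y = 2*4*-2.2571 = -18.0571
  x_5 = -1.5322 - 0.01*-18.3867 = -1.3484
  y_5 = -2.2571 - 0.01*-18.0571 = -2.0766
f(-1.3484, -2.0766) = 6*(-1.3484)^2 + 4*(-2.0766)^2 = 28.1569


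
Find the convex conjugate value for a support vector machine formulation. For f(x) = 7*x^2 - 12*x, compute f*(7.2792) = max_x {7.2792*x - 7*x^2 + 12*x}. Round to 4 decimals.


f*(y) = sup_x {y*x - a*x^2 - b*x} = sup_x {(y-b)*x - a*x^2}
FOC: (y - b) - 2a*x = 0 => x* = (y - b)/(2a)
x* = (7.2792 + 12)/(2*7) = 1.3771
f*(7.2792) = (y-b)^2/(4a) = (7.2792 + 12)^2/(4*7)
= 371.6876/28 = 13.2746


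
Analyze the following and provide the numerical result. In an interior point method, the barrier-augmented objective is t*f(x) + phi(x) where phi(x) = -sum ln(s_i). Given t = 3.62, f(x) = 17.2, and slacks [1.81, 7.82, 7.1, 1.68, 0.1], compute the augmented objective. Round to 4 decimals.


Step 1: Compute log-barrier.
ln values: [0.5933, 2.0567, 1.9601, 0.5188, -2.3026]
phi = -(0.5933 + 2.0567 + 1.9601 + 0.5188 - 2.3026) = -2.8263
Step 2: Compute augmented objective.
t*f(x) = 3.62*17.2 = 62.264
Total = 62.264 - 2.8263 = 59.4377


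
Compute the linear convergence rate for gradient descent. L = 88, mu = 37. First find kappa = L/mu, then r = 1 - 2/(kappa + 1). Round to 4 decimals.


Step 1: Compute the condition number.
kappa = L/mu = 88/37 = 2.3784
Step 2: Compute the convergence rate.
r = 1 - 2/(kappa + 1) = 1 - 2*mu/(L + mu) = (L - mu)/(L + mu) = 51/125 = 0.408


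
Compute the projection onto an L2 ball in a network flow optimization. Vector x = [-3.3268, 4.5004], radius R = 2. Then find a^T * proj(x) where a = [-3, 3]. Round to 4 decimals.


Step 1: Compute ||x|| (intermediates to 6 decimals).
||x|| = sqrt((-3.3268)^2 + 4.5004^2) = 5.596534
Step 2: Project.
Since ||x|| > R, scale = R/||x|| = 2/5.596534 = 0.357364, proj(x) = scale * x
proj(x) = [-1.188879, 1.608281]
Step 3: Dot product.
a^T * proj(x) = -3*(-1.188879) + 3*1.608281 = 8.3915


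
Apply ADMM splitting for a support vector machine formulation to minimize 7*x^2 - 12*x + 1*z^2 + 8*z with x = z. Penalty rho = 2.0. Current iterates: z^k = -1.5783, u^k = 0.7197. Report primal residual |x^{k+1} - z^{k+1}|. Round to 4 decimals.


ADMM iteration with rho = 2.0, z^k = -1.5783, u^k = 0.7197
Step 1: x-update.
Minimize 7*x^2 - 12*x + (2.0/2)*(x + 1.5783 + 0.7197)^2
FOC: (2*7 + 2.0)*x = 12 + 2.0*(-1.5783 - 0.7197)
x^{k+1} = 0.4628
Step 2: z-update.
Minimize 1*z^2 + 8*z + (2.0/2)*(0.4628 - z + 0.7197)^2
FOC: (2*1 + 2.0)*z = -8 + 2.0*(0.4628 + 0.7197)
z^{k+1} = -1.4088
Step 3: u-update.
u^{k+1} = 0.7197 + 0.4628 + 1.4088 = 2.5912
Step 4: Primal residual = |0.4628 + 1.4088| = 1.8715


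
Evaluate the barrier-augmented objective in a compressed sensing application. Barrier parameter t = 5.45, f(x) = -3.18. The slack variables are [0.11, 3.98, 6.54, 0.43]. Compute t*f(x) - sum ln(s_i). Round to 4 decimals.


Step 1: Compute log-barrier.
ln values: [-2.2073, 1.3813, 1.8779, -0.844]
phi = -(-2.2073 + 1.3813 + 1.8779 - 0.844) = -0.208
Step 2: Compute augmented objective.
t*f(x) = 5.45*-3.18 = -17.331
Total = -17.331 - 0.208 = -17.539


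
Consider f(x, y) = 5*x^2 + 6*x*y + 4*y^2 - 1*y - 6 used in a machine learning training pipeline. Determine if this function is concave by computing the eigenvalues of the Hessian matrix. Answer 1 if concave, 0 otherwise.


The Hessian of f(x,y) = 5*x^2 + 6*x*y + 4*y^2 - 1*y - 6 is:
H = [[10, 6], [6, 8]]
Trace = 10 + 8 = 18
Determinant = 10*8 - (6)^2 = 44
Discriminant = (18)^2 - 4*44 = 148.0
Eigenvalues: lambda_1 = 2.9172, lambda_2 = 15.0828
The function is not concave.

0


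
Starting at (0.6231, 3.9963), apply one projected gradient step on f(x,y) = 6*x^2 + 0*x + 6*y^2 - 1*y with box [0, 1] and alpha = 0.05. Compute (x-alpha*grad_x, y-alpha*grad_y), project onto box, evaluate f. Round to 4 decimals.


Step 1: Compute gradient at (0.6231, 3.9963).
grad_x = 2*6*0.6231 + 0 = 7.4772
grad_y = 2*6*3.9963 - 1 = 46.9556
Step 2: Gradient step.
x_raw = 0.6231 - 0.05*7.4772 = 0.2492
y_raw = 3.9963 - 0.05*46.9556 = 1.6485
Step 3: Project onto [0, 1].
x_proj = clip(0.2492) = 0.2492
y_proj = clip(1.6485) = 1.0
Step 4: Evaluate f.
f(0.2492, 1.0) = 5.3727


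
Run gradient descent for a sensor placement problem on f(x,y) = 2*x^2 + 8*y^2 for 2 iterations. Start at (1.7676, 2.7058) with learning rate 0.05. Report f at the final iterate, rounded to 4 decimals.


Gradient descent on f(x,y) = 2*x^2 + 8*y^2.
Starting point: (1.7676, 2.7058), alpha = 0.05
Step 1: grad_x = 2*2*1.7676 = 7.0704, grad_y = 2*8*2.7058 = 43.2928
  x_1 = 1.7676 - 0.05*7.0704 = 1.4141
  y_1 = 2.7058 - 0.05*43.2928 = 0.5412
Step 2: grad_x = 2*2*1.4141 = 5.6563, grad_y = 2*8*0.5412 = 8.6586
  x_2 = 1.4141 - 0.05*5.6563 = 1.1313
  y_2 = 0.5412 - 0.05*8.6586 = 0.1082
f(1.1313, 0.1082) = 2*1.1313^2 + 8*0.1082^2 = 2.6532


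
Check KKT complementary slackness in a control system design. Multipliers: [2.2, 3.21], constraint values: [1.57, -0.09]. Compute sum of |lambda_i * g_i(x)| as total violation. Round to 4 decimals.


KKT complementary slackness check:
lambda_1 * g_1 = 2.2 * 1.57 = 3.454
lambda_2 * g_2 = 3.21 * -0.09 = -0.2889
Total violation = 3.454 + 0.2889 = 3.7429


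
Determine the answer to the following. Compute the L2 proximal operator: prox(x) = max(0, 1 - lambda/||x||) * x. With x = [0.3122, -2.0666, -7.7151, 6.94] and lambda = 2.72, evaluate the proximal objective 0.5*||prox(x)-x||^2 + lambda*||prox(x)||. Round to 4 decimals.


Step 1: Compute ||x||.
||x|| = 10.5856
Step 2: Compute scaling factor.
scale = max(0, 1 - 2.72/10.5856) = 0.743
Step 3: prox(x) = [0.232, -1.5356, -5.7327, 5.1567]
||prox(x)|| = 7.8656
Step 4: Proximal objective.
0.5*||prox-x||^2 = 3.6992
lambda*||prox|| = 21.3944
Total = 25.0936


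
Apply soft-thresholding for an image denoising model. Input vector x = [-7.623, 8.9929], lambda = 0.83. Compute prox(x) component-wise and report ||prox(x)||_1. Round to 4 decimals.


Soft-thresholding with lambda = 0.83:
prox(-7.623) = sign(-7.623)*max(|-7.623| - 0.83, 0) = -6.793
prox(8.9929) = sign(8.9929)*max(|8.9929| - 0.83, 0) = 8.1629
prox(x) = [-6.793, 8.1629]
||prox(x)||_1 = 6.793 + 8.1629 = 14.9559


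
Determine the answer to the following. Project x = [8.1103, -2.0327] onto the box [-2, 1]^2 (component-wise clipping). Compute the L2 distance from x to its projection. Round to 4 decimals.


Project each component onto [-2, 1].
clip(8.1103) = 1.0, clip(-2.0327) = -2.0
Projection = [1.0, -2.0]
Squared diffs: [50.5564, 0.0011]
Distance = sqrt(50.5575) = 7.1104


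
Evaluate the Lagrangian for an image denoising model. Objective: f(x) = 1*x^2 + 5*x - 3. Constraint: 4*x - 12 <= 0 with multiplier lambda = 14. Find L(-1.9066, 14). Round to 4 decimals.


Step 1: Evaluate f(x).
f(-1.9066) = 1*(-1.9066)^2 + 5*(-1.9066) - 3 = -8.8979
Step 2: Evaluate g(x).
g(-1.9066) = 4*-1.9066 - 12 = -19.6264
Step 3: Compute Lagrangian.
L = -8.8979 + 14*-19.6264 = -283.6675


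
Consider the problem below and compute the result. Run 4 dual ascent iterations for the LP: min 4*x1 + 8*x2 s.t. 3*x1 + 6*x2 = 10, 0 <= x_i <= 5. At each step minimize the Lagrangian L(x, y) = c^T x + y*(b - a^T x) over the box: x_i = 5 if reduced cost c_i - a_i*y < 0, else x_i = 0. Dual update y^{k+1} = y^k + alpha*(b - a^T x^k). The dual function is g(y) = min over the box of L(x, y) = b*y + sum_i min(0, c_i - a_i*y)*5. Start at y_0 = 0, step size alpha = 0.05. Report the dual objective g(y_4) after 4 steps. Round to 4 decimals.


Dual ascent for LP: min 4*x1 + 8*x2, 3*x1 + 6*x2 = 10, 0 <= x_i <= 5
Step 1: y^k = 0.0, reduced costs: (4.0, 8.0)
  x^k = (0.0, 0.0), subgradient = b - a^T x = 10.0
  y^{k+1} = 0.0 + 0.05*10.0 = 0.5
Step 2: y^k = 0.5, reduced costs: (2.5, 5.0)
  x^k = (0.0, 0.0), subgradient = b - a^T x = 10.0
  y^{k+1} = 0.5 + 0.05*10.0 = 1.0
Step 3: y^k = 1.0, reduced costs: (1.0, 2.0)
  x^k = (0.0, 0.0), subgradient = b - a^T x = 10.0
  y^{k+1} = 1.0 + 0.05*10.0 = 1.5
Step 4: y^k = 1.5, reduced costs: (-0.5, -1.0)
  x^k = (5.0, 5.0), subgradient = b - a^T x = -35.0
  y^{k+1} = 1.5 + 0.05*-35.0 = -0.25
Dual objective at y_4 = -0.25: reduced costs (4.75, 9.5), box minimizer x = (0.0, 0.0)
g(y_4) = b*y + (c1 - a1*y)*x1 + (c2 - a2*y)*x2 = 10*(-0.25) + 4.75*0.0 + 9.5*0.0 = -2.5 + 0.0 + 0.0 = -2.5


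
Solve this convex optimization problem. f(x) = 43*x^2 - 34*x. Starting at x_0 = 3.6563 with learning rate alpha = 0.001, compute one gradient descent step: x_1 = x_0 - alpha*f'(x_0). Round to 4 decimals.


We compute the gradient at x_0 and apply the update.
f'(x) = 86*x - 34
f'(3.6563) = 86*3.6563 - 34 = 280.4418
x_1 = 3.6563 - 0.001*280.4418 = 3.3759


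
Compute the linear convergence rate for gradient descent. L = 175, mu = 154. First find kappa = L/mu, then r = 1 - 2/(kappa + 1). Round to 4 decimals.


Step 1: Compute the condition number.
kappa = L/mu = 175/154 = 1.1364
Step 2: Compute the convergence rate.
r = 1 - 2/(kappa + 1) = 1 - 2*mu/(L + mu) = (L - mu)/(L + mu) = 21/329 = 0.0638


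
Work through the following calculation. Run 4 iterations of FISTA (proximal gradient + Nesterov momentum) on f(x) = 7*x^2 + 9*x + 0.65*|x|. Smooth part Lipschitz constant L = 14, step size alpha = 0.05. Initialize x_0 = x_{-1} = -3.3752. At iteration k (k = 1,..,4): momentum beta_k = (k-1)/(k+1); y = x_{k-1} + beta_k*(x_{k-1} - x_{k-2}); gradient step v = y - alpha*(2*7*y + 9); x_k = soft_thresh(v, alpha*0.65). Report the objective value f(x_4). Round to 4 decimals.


FISTA on f(x) = 7*x^2 + 9*x + 0.65*|x|
L = 14, alpha = 0.05
Iteration 1: beta = 0.0, y = -3.3752 + 0.0*(-3.3752 + 3.3752) = -3.3752
  grad(y) = -38.2528, v = y - alpha*grad = -1.4626
  prox(v) = soft_thresh(-1.4626, 0.0325) = -1.4301
Iteration 2: beta = 0.3333, y = -1.4301 + 0.3333*(-1.4301 + 3.3752) = -0.7817
  grad(y) = -1.9435, v = y - alpha*grad = -0.6845
  prox(v) = soft_thresh(-0.6845, 0.0325) = -0.652
Iteration 3: beta = 0.5, y = -0.652 + 0.5*(-0.652 + 1.4301) = -0.263
  grad(y) = 5.3183, v = y - alpha*grad = -0.5289
  prox(v) = soft_thresh(-0.5289, 0.0325) = -0.4964
Iteration 4: beta = 0.6, y = -0.4964 + 0.6*(-0.4964 + 0.652) = -0.403
  grad(y) = 3.3576, v = y - alpha*grad = -0.5709
  prox(v) = soft_thresh(-0.5709, 0.0325) = -0.5384
f(x_4) = 7*(-0.5384)^2 + 9*(-0.5384) + 0.65*|-0.5384| = -2.4665


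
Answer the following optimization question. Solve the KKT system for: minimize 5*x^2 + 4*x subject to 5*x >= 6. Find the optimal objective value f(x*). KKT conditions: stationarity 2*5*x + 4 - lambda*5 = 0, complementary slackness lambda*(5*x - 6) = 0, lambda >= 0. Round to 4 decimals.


Step 1: Try lambda = 0 (constraint inactive).
x_unc = -4/(2*5) = -0.4
Check: 5*-0.4 = -2.0 < 6 -- violated!
Step 2: Constraint must be active: 5*x = 6
x* = 6/5 = 1.2
lambda = (2*5*1.2 + 4)/5 = 3.2
Step 3: Compute optimal value.
f(x*) = 5*1.2^2 + 4*1.2 = 12.0


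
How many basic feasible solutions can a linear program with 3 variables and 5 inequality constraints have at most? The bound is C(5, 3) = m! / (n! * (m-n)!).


Each vertex corresponds to some choice of n active constraints out of m, so the number of vertices is at most C(m, n) = m! / (n!(m-n)!).
m = 5, n = 3
Numerator: 5 * 4 * 3
Denominator: 3! = 6
C(5, 3) = 10


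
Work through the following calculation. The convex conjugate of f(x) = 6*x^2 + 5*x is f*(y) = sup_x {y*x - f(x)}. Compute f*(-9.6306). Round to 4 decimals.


f*(y) = sup_x {y*x - a*x^2 - b*x} = sup_x {(y-b)*x - a*x^2}
FOC: (y - b) - 2a*x = 0 => x* = (y - b)/(2a)
x* = (-9.6306 - 5)/(2*6) = -1.2192
f*(-9.6306) = (y-b)^2/(4a) = (-9.6306 - 5)^2/(4*6)
= 214.0545/24 = 8.9189


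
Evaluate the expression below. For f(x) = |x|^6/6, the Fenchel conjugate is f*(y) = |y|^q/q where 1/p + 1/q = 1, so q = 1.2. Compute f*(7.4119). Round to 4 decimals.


The conjugate exponent q satisfies 1/p + 1/q = 1.
p = 6, so q = 6/(6 - 1) = 1.2
|y|^q = 7.4119^1.2 = 11.0641
f*(7.4119) = 11.0641 / 1.2 = 9.2201


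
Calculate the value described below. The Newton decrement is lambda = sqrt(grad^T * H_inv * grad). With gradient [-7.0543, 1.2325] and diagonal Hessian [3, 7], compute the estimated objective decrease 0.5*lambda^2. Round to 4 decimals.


Step 1: H is diagonal, so H^(-1) * g = [-2.3514, 0.1761].
Step 2: g^T H^(-1) g = sum_i g_i^2 / H_ii
  = (-7.0543)^2/3 + (1.2325)^2/7
  = 16.5877 + 0.217 = 16.8047
Step 3: Objective decrease = 0.5 * g^T H^(-1) g = 8.4024


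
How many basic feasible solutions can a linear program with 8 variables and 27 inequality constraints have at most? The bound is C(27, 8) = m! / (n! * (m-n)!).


Each vertex corresponds to some choice of n active constraints out of m, so the number of vertices is at most C(m, n) = m! / (n!(m-n)!).
m = 27, n = 8
Numerator: 27 * 26 * 25 * 24 * 23 * 22 * 21 * 20
Denominator: 8! = 40320
C(27, 8) = 2220075


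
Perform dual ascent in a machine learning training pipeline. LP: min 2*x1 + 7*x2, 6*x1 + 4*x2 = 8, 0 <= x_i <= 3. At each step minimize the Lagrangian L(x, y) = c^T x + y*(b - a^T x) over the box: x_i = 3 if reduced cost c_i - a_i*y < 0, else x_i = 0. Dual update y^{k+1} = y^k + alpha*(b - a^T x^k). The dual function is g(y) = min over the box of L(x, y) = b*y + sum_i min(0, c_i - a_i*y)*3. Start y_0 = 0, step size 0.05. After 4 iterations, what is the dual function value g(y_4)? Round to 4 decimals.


Dual ascent for LP: min 2*x1 + 7*x2, 6*x1 + 4*x2 = 8, 0 <= x_i <= 3
Step 1: y^k = 0.0, reduced costs: (2.0, 7.0)
  x^k = (0.0, 0.0), subgradient = b - a^T x = 8.0
  y^{k+1} = 0.0 + 0.05*8.0 = 0.4
Step 2: y^k = 0.4, reduced costs: (-0.4, 5.4)
  x^k = (3.0, 0.0), subgradient = b - a^T x = -10.0
  y^{k+1} = 0.4 + 0.05*-10.0 = -0.1
Step 3: y^k = -0.1, reduced costs: (2.6, 7.4)
  x^k = (0.0, 0.0), subgradient = b - a^T x = 8.0
  y^{k+1} = -0.1 + 0.05*8.0 = 0.3
Step 4: y^k = 0.3, reduced costs: (0.2, 5.8)
  x^k = (0.0, 0.0), subgradient = b - a^T x = 8.0
  y^{k+1} = 0.3 + 0.05*8.0 = 0.7
Dual objective at y_4 = 0.7: reduced costs (-2.2, 4.2), box minimizer x = (3.0, 0.0)
g(y_4) = b*y + (c1 - a1*y)*x1 + (c2 - a2*y)*x2 = 8*0.7 + (-2.2)*3.0 + 4.2*0.0 = 5.6 - 6.6 + 0.0 = -1.0


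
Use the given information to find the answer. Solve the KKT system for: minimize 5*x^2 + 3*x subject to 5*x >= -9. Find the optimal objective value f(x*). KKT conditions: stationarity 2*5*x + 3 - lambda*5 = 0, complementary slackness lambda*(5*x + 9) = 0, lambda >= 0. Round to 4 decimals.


Step 1: Try lambda = 0 (constraint inactive).
Stationarity: 2*5*x + 3 = 0
x* = -3/(2*5) = -0.3
Check constraint: 5*-0.3 = -1.5 >= -9 -- satisfied.
Step 2: Compute optimal value.
f(x*) = 5*(-0.3)^2 + 3*(-0.3) = -0.45


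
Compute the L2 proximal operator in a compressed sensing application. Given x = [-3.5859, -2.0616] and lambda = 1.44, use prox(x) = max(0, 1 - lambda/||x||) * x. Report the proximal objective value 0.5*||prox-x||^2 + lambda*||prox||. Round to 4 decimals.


Step 1: Compute ||x||.
||x|| = 4.1363
Step 2: Compute scaling factor.
scale = max(0, 1 - 1.44/4.1363) = 0.6519
Step 3: prox(x) = [-2.3375, -1.3439]
||prox(x)|| = 2.6963
Step 4: Proximal objective.
0.5*||prox-x||^2 = 1.0368
lambda*||prox|| = 3.8827
Total = 4.9195


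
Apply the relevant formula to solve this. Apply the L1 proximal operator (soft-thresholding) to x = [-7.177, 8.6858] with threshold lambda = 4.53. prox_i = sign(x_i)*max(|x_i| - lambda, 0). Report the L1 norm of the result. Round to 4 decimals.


Soft-thresholding with lambda = 4.53:
prox(-7.177) = sign(-7.177)*max(|-7.177| - 4.53, 0) = -2.647
prox(8.6858) = sign(8.6858)*max(|8.6858| - 4.53, 0) = 4.1558
prox(x) = [-2.647, 4.1558]
||prox(x)||_1 = 2.647 + 4.1558 = 6.8028


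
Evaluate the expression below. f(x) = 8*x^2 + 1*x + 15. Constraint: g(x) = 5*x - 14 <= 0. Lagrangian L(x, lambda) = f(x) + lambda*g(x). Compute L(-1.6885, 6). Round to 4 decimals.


Step 1: Evaluate f(x).
f(-1.6885) = 8*(-1.6885)^2 + 1*(-1.6885) + 15 = 36.1198
Step 2: Evaluate g(x).
g(-1.6885) = 5*-1.6885 - 14 = -22.4425
Step 3: Compute Lagrangian.
L = 36.1198 + 6*-22.4425 = -98.5352


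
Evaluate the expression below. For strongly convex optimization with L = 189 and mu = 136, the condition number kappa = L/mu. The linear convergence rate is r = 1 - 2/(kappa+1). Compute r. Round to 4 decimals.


Step 1: Compute the condition number.
kappa = L/mu = 189/136 = 1.3897
Step 2: Compute the convergence rate.
r = 1 - 2/(kappa + 1) = 1 - 2*mu/(L + mu) = (L - mu)/(L + mu) = 53/325 = 0.1631


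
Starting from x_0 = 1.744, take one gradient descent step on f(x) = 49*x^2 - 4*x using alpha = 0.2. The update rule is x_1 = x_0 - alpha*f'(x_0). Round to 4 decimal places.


We compute the gradient at x_0 and apply the update.
f'(x) = 98*x - 4
f'(1.744) = 98*1.744 - 4 = 166.912
x_1 = 1.744 - 0.2*166.912 = -31.6384


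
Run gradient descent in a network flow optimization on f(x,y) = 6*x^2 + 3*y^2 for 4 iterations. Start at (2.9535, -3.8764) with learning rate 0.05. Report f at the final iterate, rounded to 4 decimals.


Gradient descent on f(x,y) = 6*x^2 + 3*y^2.
Starting point: (2.9535, -3.8764), alpha = 0.05
Step 1: grad_x = 2*6*2.9535 = 35.442, grad_y = 2*3*-3.8764 = -23.2584
  x_1 = 2.9535 - 0.05*35.442 = 1.1814
  y_1 = -3.8764 - 0.05*-23.2584 = -2.7135
Step 2: grad_x = 2*6*1.1814 = 14.1768, grad_y = 2*3*-2.7135 = -16.2809
  x_2 = 1.1814 - 0.05*14.1768 = 0.4726
  y_2 = -2.7135 - 0.05*-16.2809 = -1.8994
Step 3: grad_x = 2*6*0.4726 = 5.6707, grad_y = 2*3*-1.8994 = -11.3966
  x_3 = 0.4726 - 0.05*5.6707 = 0.189
  y_3 = -1.8994 - 0.05*-11.3966 = -1.3296
Step 4: grad_x = 2*6*0.189 = 2.2683, grad_y = 2*3*-1.3296 = -7.9776
  x_4 = 0.189 - 0.05*2.2683 = 0.0756
  y_4 = -1.3296 - 0.05*-7.9776 = -0.9307
f(0.0756, -0.9307) = 6*0.0756^2 + 3*(-0.9307)^2 = 2.633


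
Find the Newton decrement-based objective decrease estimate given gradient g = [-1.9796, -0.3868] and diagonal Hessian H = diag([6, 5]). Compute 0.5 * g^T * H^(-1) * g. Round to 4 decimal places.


Step 1: H is diagonal, so H^(-1) * g = [-0.3299, -0.0774].
Step 2: g^T H^(-1) g = sum_i g_i^2 / H_ii
  = (-1.9796)^2/6 + (-0.3868)^2/5
  = 0.6531 + 0.0299 = 0.6831
Step 3: Objective decrease = 0.5 * g^T H^(-1) g = 0.3415


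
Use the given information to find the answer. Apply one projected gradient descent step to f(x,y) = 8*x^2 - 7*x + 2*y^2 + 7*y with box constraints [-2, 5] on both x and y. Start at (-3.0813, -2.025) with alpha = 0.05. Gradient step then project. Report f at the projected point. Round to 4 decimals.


Step 1: Compute gradient at (-3.0813, -2.025).
grad_x = 2*8*-3.0813 - 7 = -56.3008
grad_y = 2*2*-2.025 + 7 = -1.1
Step 2: Gradient step.
x_raw = -3.0813 - 0.05*-56.3008 = -0.2663
y_raw = -2.025 - 0.05*-1.1 = -1.97
Step 3: Project onto [-2, 5].
x_proj = clip(-0.2663) = -0.2663
y_proj = clip(-1.97) = -1.97
Step 4: Evaluate f.
f(-0.2663, -1.97) = -3.5972


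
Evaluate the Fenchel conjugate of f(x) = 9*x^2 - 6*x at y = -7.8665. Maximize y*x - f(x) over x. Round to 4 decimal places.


f*(y) = sup_x {y*x - a*x^2 - b*x} = sup_x {(y-b)*x - a*x^2}
FOC: (y - b) - 2a*x = 0 => x* = (y - b)/(2a)
x* = (-7.8665 + 6)/(2*9) = -0.1037
f*(-7.8665) = (y-b)^2/(4a) = (-7.8665 + 6)^2/(4*9)
= 3.4838/36 = 0.0968


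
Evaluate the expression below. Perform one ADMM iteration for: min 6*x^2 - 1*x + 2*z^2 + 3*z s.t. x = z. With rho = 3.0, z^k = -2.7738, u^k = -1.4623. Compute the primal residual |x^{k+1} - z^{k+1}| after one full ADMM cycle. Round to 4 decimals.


ADMM iteration with rho = 3.0, z^k = -2.7738, u^k = -1.4623
Step 1: x-update.
Minimize 6*x^2 - 1*x + (3.0/2)*(x + 2.7738 - 1.4623)^2
FOC: (2*6 + 3.0)*x = 1 + 3.0*(-2.7738 + 1.4623)
x^{k+1} = -0.1956
Step 2: z-update.
Minimize 2*z^2 + 3*z + (3.0/2)*(-0.1956 - z - 1.4623)^2
FOC: (2*2 + 3.0)*z = -3 + 3.0*(-0.1956 - 1.4623)
z^{k+1} = -1.1391
Step 3: u-update.
u^{k+1} = -1.4623 - 0.1956 + 1.1391 = -0.5188
Step 4: Primal residual = |-0.1956 + 1.1391| = 0.9435


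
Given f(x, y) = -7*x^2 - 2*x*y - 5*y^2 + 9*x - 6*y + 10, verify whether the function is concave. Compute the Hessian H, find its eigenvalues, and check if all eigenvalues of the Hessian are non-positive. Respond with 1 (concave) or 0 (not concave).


The Hessian of f(x,y) = -7*x^2 - 2*x*y - 5*y^2 + 9*x - 6*y + 10 is:
H = [[-14, -2], [-2, -10]]
Trace = -14 - 10 = -24
Determinant = -14*-10 - (-2)^2 = 136
Discriminant = (-24)^2 - 4*136 = 32.0
Eigenvalues: lambda_1 = -14.8284, lambda_2 = -9.1716
The function is concave.

1


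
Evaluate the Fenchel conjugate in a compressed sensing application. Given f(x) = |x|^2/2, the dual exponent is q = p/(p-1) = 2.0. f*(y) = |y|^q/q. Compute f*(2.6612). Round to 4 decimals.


The conjugate exponent q satisfies 1/p + 1/q = 1.
p = 2, so q = 2/(2 - 1) = 2.0
|y|^q = 2.6612^2.0 = 7.082
f*(2.6612) = 7.082 / 2.0 = 3.541


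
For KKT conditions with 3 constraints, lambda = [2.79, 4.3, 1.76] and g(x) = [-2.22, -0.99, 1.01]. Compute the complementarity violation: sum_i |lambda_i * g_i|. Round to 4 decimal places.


KKT complementary slackness check:
lambda_1 * g_1 = 2.79 * -2.22 = -6.1938
lambda_2 * g_2 = 4.3 * -0.99 = -4.257
lambda_3 * g_3 = 1.76 * 1.01 = 1.7776
Total violation = 6.1938 + 4.257 + 1.7776 = 12.2284


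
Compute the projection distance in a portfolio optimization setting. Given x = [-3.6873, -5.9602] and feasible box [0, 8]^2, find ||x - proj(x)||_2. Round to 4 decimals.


Project each component onto [0, 8].
clip(-3.6873) = 0.0, clip(-5.9602) = 0.0
Projection = [0.0, 0.0]
Squared diffs: [13.5962, 35.524]
Distance = sqrt(49.1202) = 7.0086


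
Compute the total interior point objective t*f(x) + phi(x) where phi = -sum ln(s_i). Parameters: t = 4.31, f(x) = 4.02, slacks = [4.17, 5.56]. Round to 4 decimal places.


Step 1: Compute log-barrier.
ln values: [1.4279, 1.7156]
phi = -(1.4279 + 1.7156) = -3.1435
Step 2: Compute augmented objective.
t*f(x) = 4.31*4.02 = 17.3262
Total = 17.3262 - 3.1435 = 14.1827


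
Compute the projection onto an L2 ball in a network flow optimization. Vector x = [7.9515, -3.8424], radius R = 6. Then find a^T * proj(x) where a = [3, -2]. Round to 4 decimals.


Step 1: Compute ||x|| (intermediates to 6 decimals).
||x|| = sqrt(7.9515^2 + (-3.8424)^2) = 8.831217
Step 2: Project.
Since ||x|| > R, scale = R/||x|| = 6/8.831217 = 0.679408, proj(x) = scale * x
proj(x) = [5.402313, -2.610557]
Step 3: Dot product.
a^T * proj(x) = 3*5.402313 - 2*(-2.610557) = 21.4281


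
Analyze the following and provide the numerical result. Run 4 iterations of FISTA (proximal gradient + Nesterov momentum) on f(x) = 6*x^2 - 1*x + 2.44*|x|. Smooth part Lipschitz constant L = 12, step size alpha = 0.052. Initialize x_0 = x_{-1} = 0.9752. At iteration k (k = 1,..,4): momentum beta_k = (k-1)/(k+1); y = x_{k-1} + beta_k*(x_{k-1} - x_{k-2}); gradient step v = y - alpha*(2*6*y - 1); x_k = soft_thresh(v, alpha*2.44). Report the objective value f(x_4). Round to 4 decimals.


FISTA on f(x) = 6*x^2 - 1*x + 2.44*|x|
L = 12, alpha = 0.052
Iteration 1: beta = 0.0, y = 0.9752 + 0.0*(0.9752 - 0.9752) = 0.9752
  grad(y) = 10.7024, v = y - alpha*grad = 0.4187
  prox(v) = soft_thresh(0.4187, 0.1269) = 0.2918
Iteration 2: beta = 0.3333, y = 0.2918 + 0.3333*(0.2918 - 0.9752) = 0.064
  grad(y) = -0.2321, v = y - alpha*grad = 0.0761
  prox(v) = soft_thresh(0.0761, 0.1269) = 0.0
Iteration 3: beta = 0.5, y = 0.0 + 0.5*(0.0 - 0.2918) = -0.1459
  grad(y) = -2.7508, v = y - alpha*grad = -0.0029
  prox(v) = soft_thresh(-0.0029, 0.1269) = 0.0
Iteration 4: beta = 0.6, y = 0.0 + 0.6*(0.0 - 0.0) = 0.0
  grad(y) = -1.0, v = y - alpha*grad = 0.052
  prox(v) = soft_thresh(0.052, 0.1269) = 0.0
f(x_4) = 6*0.0^2 - 1*0.0 + 2.44*|0.0| = 0.0


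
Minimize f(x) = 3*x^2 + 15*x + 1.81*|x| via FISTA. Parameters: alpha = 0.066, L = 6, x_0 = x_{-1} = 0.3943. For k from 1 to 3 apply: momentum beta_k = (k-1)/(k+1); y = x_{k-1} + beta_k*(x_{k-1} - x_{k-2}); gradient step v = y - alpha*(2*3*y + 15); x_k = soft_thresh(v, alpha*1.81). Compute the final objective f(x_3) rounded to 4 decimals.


FISTA on f(x) = 3*x^2 + 15*x + 1.81*|x|
L = 6, alpha = 0.066
Iteration 1: beta = 0.0, y = 0.3943 + 0.0*(0.3943 - 0.3943) = 0.3943
  grad(y) = 17.3658, v = y - alpha*grad = -0.7518
  prox(v) = soft_thresh(-0.7518, 0.1195) = -0.6324
Iteration 2: beta = 0.3333, y = -0.6324 + 0.3333*(-0.6324 - 0.3943) = -0.9746
  grad(y) = 9.1523, v = y - alpha*grad = -1.5787
  prox(v) = soft_thresh(-1.5787, 0.1195) = -1.4592
Iteration 3: beta = 0.5, y = -1.4592 + 0.5*(-1.4592 + 0.6324) = -1.8726
  grad(y) = 3.7643, v = y - alpha*grad = -2.1211
  prox(v) = soft_thresh(-2.1211, 0.1195) = -2.0016
f(x_3) = 3*(-2.0016)^2 + 15*(-2.0016) + 1.81*|-2.0016| = -14.3819
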